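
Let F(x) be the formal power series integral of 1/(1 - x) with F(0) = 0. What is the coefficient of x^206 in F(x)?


1/(1 - x) = sum_{k>=0} x^k. Integrating termwise and using F(0) = 0 gives
F(x) = sum_{k>=0} x^(k+1) / (k+1) = sum_{m>=1} x^m / m = -ln(1 - x).
So the coefficient of x^206 is 1/206 = 1/206.

1/206


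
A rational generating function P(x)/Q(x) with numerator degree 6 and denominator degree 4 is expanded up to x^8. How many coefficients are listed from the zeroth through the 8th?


Expanding up to x^8 gives the coefficients for x^0, x^1, ..., x^8.
That is 8 + 1 = 9 coefficients in total.

9


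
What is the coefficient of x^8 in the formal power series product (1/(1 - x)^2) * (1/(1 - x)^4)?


Combine the factors: (1/(1 - x)^2) * (1/(1 - x)^4) = 1/(1 - x)^6.
Then use 1/(1 - x)^r = sum_{k>=0} C(k + r - 1, r - 1) x^k with r = 6 and k = 8:
C(13, 5) = 1287.

1287


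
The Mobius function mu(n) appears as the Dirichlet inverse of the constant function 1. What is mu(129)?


129 = 3 * 43 (all distinct primes).
mu(129) = (-1)^2 = 1

1


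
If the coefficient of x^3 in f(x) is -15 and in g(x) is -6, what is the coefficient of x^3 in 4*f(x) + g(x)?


Scalar multiplication scales coefficients: 4 * -15 = -60.
Then add the g coefficient: -60 + -6
= -66

-66


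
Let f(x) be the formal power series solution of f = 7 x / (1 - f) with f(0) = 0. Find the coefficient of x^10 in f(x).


Apply Lagrange inversion: f = 7 x * phi(f) with phi(t) = 1/(1 - t), so
[x^n] f = 7^n * (1/n) [t^(n-1)] phi(t)^n = 7^n * (1/n) [t^(n-1)] (1 - t)^(-n) = 7^n * (1/n) C(2n - 2, n - 1) = 7^n * C_{n-1}.
For n = 10: C_9 = C(18, 9) / 10 = 48620/10 = 4862.
With the 7^10 = 282475249 factor, the coefficient is 282475249 * 4862 = 1373394660638.

1373394660638


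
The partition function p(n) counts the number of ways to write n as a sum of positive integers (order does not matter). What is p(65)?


Using the generating function prod_{k>=1} 1/(1-x^k), we compute p(65).
By dynamic programming over parts 1 through 65:
p(65) = 2012558

2012558


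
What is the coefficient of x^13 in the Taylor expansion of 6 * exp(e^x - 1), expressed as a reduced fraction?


exp(e^x - 1) = sum_{k>=0} Bell_k x^k / k!, where Bell_k is the k-th Bell number.
So the coefficient of x^13 is 6 * Bell_13 / 13!.
Computing: Bell_13 = 27644437 and 13! = 6227020800, giving
6 * 27644437/6227020800 = 27644437/1037836800.

27644437/1037836800


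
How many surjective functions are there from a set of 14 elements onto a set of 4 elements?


By inclusion-exclusion on which target elements are missed, the number of surjections from an n-set onto a k-set is
surj(n, k) = sum_{j=0}^{k} (-1)^j C(k, j) (k - j)^n.
Equivalently surj(n, k) = k! * S(n, k), where S(n, k) is the Stirling number of the second kind.
For n = 14, k = 4:
S(14, 4) = 10391745, so
surj = 4! * 10391745 = 24 * 10391745 = 249401880.

249401880


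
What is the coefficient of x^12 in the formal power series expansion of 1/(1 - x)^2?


The expansion 1/(1 - x)^r = sum_{k>=0} C(k + r - 1, r - 1) x^k follows from the multiset / negative-binomial theorem (or from repeated differentiation of the geometric series).
For r = 2 and k = 12:
C(13, 1) = 6227020800 / (1 * 479001600) = 13.

13


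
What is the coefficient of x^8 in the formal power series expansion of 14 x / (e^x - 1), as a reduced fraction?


The exponential generating function for Bernoulli numbers is
x / (e^x - 1) = sum_{k>=0} B_k x^k / k!.
So the coefficient of x^8 in 14 x / (e^x - 1) is 14 B_8 / 8!.
Computing: B_8 = -1/30, 8! = 40320, giving
14 * -1/30 / 40320 = -1/86400.

-1/86400


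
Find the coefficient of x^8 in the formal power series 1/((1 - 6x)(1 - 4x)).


By partial fractions or Cauchy convolution:
The coefficient equals sum_{k=0}^{8} 6^k * 4^(8-k).
= 4907776

4907776


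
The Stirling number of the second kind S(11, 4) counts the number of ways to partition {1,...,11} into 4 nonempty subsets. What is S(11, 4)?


Using the explicit formula S(n,k) = (1/k!) sum_{j=0}^{k} (-1)^(k-j) C(k,j) j^n:
S(11, 4) = 145750
Equivalently, S(n,k) is n! times the coefficient of x^n in the EGF (e^x - 1)^k / k!.

145750


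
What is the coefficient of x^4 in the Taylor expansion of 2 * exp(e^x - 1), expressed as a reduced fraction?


exp(e^x - 1) = sum_{k>=0} Bell_k x^k / k!, where Bell_k is the k-th Bell number.
So the coefficient of x^4 is 2 * Bell_4 / 4!.
Computing: Bell_4 = 15 and 4! = 24, giving
2 * 15/24 = 5/4.

5/4


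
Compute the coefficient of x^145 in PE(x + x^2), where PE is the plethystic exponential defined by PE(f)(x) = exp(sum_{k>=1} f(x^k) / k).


With f(x) = x + x^2, the exponent is sum_{k>=1} (x^k + x^(2k)) / k = -ln(1 - x) - ln(1 - x^2). Exponentiating:
PE(x + x^2) = 1 / ((1 - x)(1 - x^2)).
This is the generating function for partitions of n into parts of size 1 or 2. The number of 2's can be any j in 0..72, and the rest are 1's, so
[x^145] = floor(145/2) + 1 = 73.

73


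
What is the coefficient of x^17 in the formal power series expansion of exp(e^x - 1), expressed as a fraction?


exp(e^x - 1) is the exponential generating function for the Bell numbers Bell_k: exp(e^x - 1) = sum_{k>=0} Bell_k x^k / k!.
So the coefficient of x^17 in exp(e^x - 1) is Bell_17 / 17!.
Computing: Bell_17 = 82864869804 and 17! = 355687428096000, giving
82864869804/355687428096000 = 255755771/1097800704000.

255755771/1097800704000


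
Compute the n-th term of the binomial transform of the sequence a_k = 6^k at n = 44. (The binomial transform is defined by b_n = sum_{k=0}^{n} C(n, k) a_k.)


With a_k = 6^k, b_n = sum_{k=0}^{n} C(n, k) 6^k = (1 + 6)^n by the binomial theorem.
For n = 44: (1 + 6)^44 = 7^44 = 15286700631942576193765185769276826401.

15286700631942576193765185769276826401


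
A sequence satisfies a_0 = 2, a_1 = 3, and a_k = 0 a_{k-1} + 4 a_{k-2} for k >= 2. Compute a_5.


The characteristic equation is t^2 - 0 t - 4 = 0, with roots r_1 = 2 and r_2 = -2 (so c_1 = r_1 + r_2, c_2 = -r_1 r_2 as required).
One can use the closed form a_n = A r_1^n + B r_2^n, but direct iteration is more reliable:
a_0 = 2, a_1 = 3, a_2 = 8, a_3 = 12, a_4 = 32, a_5 = 48.
So a_5 = 48.

48


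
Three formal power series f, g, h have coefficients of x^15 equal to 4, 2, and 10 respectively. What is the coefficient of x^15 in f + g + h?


Series addition is componentwise:
4 + 2 + 10
= 16

16


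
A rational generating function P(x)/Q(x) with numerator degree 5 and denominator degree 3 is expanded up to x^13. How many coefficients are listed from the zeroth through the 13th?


Expanding up to x^13 gives the coefficients for x^0, x^1, ..., x^13.
That is 13 + 1 = 14 coefficients in total.

14


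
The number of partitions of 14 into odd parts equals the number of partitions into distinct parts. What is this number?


Computing partitions of 14 into odd parts (1, 3, 5, ...):
Using the generating function prod_{k>=0} 1/(1-x^(2k+1)),
the count is 22

22


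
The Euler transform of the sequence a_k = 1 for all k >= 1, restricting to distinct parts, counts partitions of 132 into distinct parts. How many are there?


Partitions of 132 into distinct parts can be computed via generating function.
Product (1+x)(1+x^2)(1+x^3)...
The coefficient of x^132 = 5392550

5392550


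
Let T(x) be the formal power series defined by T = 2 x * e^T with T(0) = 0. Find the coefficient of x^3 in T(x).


Apply the Lagrange inversion formula: if T = 2 x * phi(T) with phi(t) = e^t, then
[x^n] T = 2^n * (1/n) [t^(n-1)] phi(t)^n = 2^n * (1/n) [t^(n-1)] e^(n t) = 2^n * (1/n) * n^(n-1) / (n-1)! = 2^n * n^(n-1) / n!.
When c = 1 this is the Cayley count of rooted labeled trees on n vertices, divided by n!.
For n = 3: 2^3 * 3^2 / 3! = 8 * 9/6 = 12.

12


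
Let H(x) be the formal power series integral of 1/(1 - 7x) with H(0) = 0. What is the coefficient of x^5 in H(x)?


1/(1 - 7x) = sum_{k>=0} 7^k x^k. Integrating termwise with H(0) = 0:
H(x) = sum_{k>=0} 7^k x^(k+1) / (k+1) = sum_{m>=1} 7^(m-1) x^m / m.
For m = 5: 7^4/5 = 2401/5 = 2401/5.

2401/5


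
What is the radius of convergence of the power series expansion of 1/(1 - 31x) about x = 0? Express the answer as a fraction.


Expanding 1/(1 - 31x) = sum_{k>=0} 31^k x^k, the series converges when |31x| < 1, i.e., |x| < 1/31.
So the radius of convergence is 1/31 = 1/31.

1/31


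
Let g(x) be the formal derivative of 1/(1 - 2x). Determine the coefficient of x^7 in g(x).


Differentiate termwise: d/dx sum_{k>=0} 2^k x^k = sum_{k>=1} k 2^k x^(k-1) = sum_{j>=0} (j+1) 2^(j+1) x^j.
Equivalently, d/dx [1/(1 - 2x)] = 2/(1 - 2x)^2.
For j = 7: 8 * 2^8 = 8 * 256 = 2048.

2048


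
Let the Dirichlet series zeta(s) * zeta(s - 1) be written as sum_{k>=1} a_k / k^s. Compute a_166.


Convolution gives a_k = sum_{d | k} d * 1 = sum_{d | k} d = sigma(k), the sum of positive divisors of k.
For k = 166, the divisors are 1, 2, 83, 166, so
sigma(166) = 1 + 2 + 83 + 166 = 252.

252


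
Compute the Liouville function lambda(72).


The Liouville function is lambda(k) = (-1)^Omega(k), where Omega(k) counts the prime factors of k with multiplicity.
Factoring: 72 = 2 * 2 * 2 * 3 * 3, so Omega(72) = 5.
lambda(72) = (-1)^5 = -1.

-1


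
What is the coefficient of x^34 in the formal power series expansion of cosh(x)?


The Maclaurin series is cosh(t) = sum_{m>=0} t^(2m) / (2m)!, so substituting t = x, only even powers of x are nonzero, with coefficient of x^(2m) equal to 1 / (2m)!.
For x^34 the coefficient is 1/34! = 1/295232799039604140847618609643520000000 = 1/295232799039604140847618609643520000000.

1/295232799039604140847618609643520000000


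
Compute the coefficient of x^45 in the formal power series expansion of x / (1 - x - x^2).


Let f(x) = sum_{k>=0} a_k x^k. Multiplying f(x) * (1 - x - x^2) = x and matching coefficients gives a_0 = 0, a_1 = 1, and a_k = a_{k-1} + a_{k-2} for k >= 2. These are the Fibonacci numbers F_k.
Iterating from F_0 = 0, F_1 = 1:
F_0=0, F_1=1, F_2=1, F_3=2, F_4=3, F_5=5, F_6=8, F_7=13, F_8=21, F_9=34, ...
F_45 = 1134903170.

1134903170


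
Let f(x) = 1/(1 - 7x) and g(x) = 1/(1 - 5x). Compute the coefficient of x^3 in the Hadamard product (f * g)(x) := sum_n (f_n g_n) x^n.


f has coefficients f_k = 7^k and g has coefficients g_k = 5^k, so the Hadamard product has coefficient (f*g)_k = 7^k * 5^k = 35^k.
For k = 3: 35^3 = 42875.

42875


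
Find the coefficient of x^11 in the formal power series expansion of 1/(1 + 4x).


Write 1/(1 + c x) = 1/(1 - (-c) x) and apply the geometric-series identity
1/(1 - y) = sum_{k>=0} y^k to get 1/(1 + c x) = sum_{k>=0} (-c)^k x^k.
So the coefficient of x^k is (-c)^k = (-1)^k * c^k.
Here c = 4 and k = 11:
(-4)^11 = -1 * 4194304 = -4194304

-4194304


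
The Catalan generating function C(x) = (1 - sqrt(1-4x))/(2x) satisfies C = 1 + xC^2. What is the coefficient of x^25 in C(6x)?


Substituting x -> 6x scales the n-th coefficient by 6^n, so [x^25] C(6x) = 6^25 * C_25.
C_25 = C(2*25, 25)/(26) = 126410606437752/26 = 4861946401452.
So 6^25 * 4861946401452 = 28430288029929701376 * 4861946401452 = 138226536579360582077576172797952.

138226536579360582077576172797952


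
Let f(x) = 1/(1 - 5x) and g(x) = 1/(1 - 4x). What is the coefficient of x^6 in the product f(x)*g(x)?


The coefficient of x^n in f*g is the Cauchy product: sum_{k=0}^{n} a^k * b^(n-k).
With a=5, b=4, n=6:
sum_{k=0}^{6} 5^k * 4^(6-k)
= 61741

61741


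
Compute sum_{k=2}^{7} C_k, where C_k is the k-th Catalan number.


C_2 through C_7: 2, 5, 14, 42, 132, 429
Sum = 2 + 5 + 14 + 42 + 132 + 429
= 624

624


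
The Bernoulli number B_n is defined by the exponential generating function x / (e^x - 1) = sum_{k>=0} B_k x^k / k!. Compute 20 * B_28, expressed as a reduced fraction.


Bernoulli numbers can also be computed recursively via B_0 = 1 and sum_{j=0}^{m} C(m+1, j) B_j = 0 for m >= 1. Odd-index Bernoulli numbers vanish for k >= 3.
Computing B_28 = -23749461029/870, so 20 * B_28 = 20 * -23749461029/870 = -47498922058/87.

-47498922058/87


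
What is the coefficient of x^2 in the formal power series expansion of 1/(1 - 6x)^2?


The general identity 1/(1 - c x)^r = sum_{k>=0} c^k C(k + r - 1, r - 1) x^k follows by substituting y = c x into 1/(1 - y)^r = sum_{k>=0} C(k + r - 1, r - 1) y^k.
For c = 6, r = 2, k = 2:
6^2 * C(3, 1) = 36 * 3 = 108.

108


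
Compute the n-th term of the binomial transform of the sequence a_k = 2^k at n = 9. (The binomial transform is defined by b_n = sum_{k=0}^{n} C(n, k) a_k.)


With a_k = 2^k, b_n = sum_{k=0}^{n} C(n, k) 2^k = (1 + 2)^n by the binomial theorem.
For n = 9: (1 + 2)^9 = 3^9 = 19683.

19683


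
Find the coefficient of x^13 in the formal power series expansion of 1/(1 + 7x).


Write 1/(1 + c x) = 1/(1 - (-c) x) and apply the geometric-series identity
1/(1 - y) = sum_{k>=0} y^k to get 1/(1 + c x) = sum_{k>=0} (-c)^k x^k.
So the coefficient of x^k is (-c)^k = (-1)^k * c^k.
Here c = 7 and k = 13:
(-7)^13 = -1 * 96889010407 = -96889010407

-96889010407


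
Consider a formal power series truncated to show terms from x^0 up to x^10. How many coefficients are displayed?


From x^0 to x^10 inclusive, the count is 10 - 0 + 1 = 11.

11


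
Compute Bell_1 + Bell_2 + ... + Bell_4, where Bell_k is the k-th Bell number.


Recall Bell_k counts set partitions of a k-set (with Bell_0 = 1 by convention).
Bell_1 through Bell_4: 1, 2, 5, 15
Sum = 1 + 2 + 5 + 15 = 23.

23


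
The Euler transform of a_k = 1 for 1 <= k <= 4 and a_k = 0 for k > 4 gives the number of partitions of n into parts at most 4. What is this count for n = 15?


Partitions of 15 into parts at most 4:
Using generating function (1-x)^(-1)(1-x^2)^(-1)...(1-x^4)^(-1),
the coefficient of x^15 = 54

54


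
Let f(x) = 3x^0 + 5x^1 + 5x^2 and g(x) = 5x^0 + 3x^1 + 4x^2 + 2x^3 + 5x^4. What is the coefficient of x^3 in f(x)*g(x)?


Cauchy product at x^3:
3*2 + 5*4 + 5*3
= 41

41


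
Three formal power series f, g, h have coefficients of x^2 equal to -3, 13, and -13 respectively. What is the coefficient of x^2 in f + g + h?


Series addition is componentwise:
-3 + 13 + -13
= -3

-3


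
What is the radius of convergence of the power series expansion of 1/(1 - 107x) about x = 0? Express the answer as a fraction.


Expanding 1/(1 - 107x) = sum_{k>=0} 107^k x^k, the series converges when |107x| < 1, i.e., |x| < 1/107.
So the radius of convergence is 1/107 = 1/107.

1/107


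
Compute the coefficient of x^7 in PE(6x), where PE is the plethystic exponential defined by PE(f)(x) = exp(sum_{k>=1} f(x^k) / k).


With f(x) = 6x, the exponent is sum_{k>=1} 6 x^k / k = 6 * (-ln(1 - x)). Exponentiating:
PE(6x) = exp(-6 ln(1 - x)) = 1/(1 - x)^6.
By the negative binomial expansion, [x^n] 1/(1 - x)^6 = C(n + 5, 5).
For n = 7: C(12, 5) = 792.

792


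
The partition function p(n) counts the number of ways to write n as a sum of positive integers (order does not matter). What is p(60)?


Using the generating function prod_{k>=1} 1/(1-x^k), we compute p(60).
By dynamic programming over parts 1 through 60:
p(60) = 966467

966467


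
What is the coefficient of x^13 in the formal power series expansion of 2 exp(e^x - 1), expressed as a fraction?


exp(e^x - 1) is the exponential generating function for the Bell numbers Bell_k: exp(e^x - 1) = sum_{k>=0} Bell_k x^k / k!.
So the coefficient of x^13 in 2 exp(e^x - 1) is 2 Bell_13 / 13!.
Computing: Bell_13 = 27644437 and 13! = 6227020800, giving
2 * 27644437/6227020800 = 27644437/3113510400.

27644437/3113510400


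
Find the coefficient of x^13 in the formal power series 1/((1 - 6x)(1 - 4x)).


By partial fractions or Cauchy convolution:
The coefficient equals sum_{k=0}^{13} 6^k * 4^(13-k).
= 39047864320

39047864320


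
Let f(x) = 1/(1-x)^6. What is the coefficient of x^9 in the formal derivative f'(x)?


Differentiate: d/dx [ 1/(1-x)^r ] = r / (1-x)^(r+1).
Here r = 6, so f'(x) = 6 / (1-x)^7.
The expansion of 1/(1-x)^(r+1) has coefficient of x^n equal to C(n+r, r).
So the coefficient of x^9 in f'(x) is
6 * C(15, 6) = 6 * 5005 = 30030

30030


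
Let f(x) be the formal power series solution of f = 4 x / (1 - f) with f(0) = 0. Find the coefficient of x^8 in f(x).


Apply Lagrange inversion: f = 4 x * phi(f) with phi(t) = 1/(1 - t), so
[x^n] f = 4^n * (1/n) [t^(n-1)] phi(t)^n = 4^n * (1/n) [t^(n-1)] (1 - t)^(-n) = 4^n * (1/n) C(2n - 2, n - 1) = 4^n * C_{n-1}.
For n = 8: C_7 = C(14, 7) / 8 = 3432/8 = 429.
With the 4^8 = 65536 factor, the coefficient is 65536 * 429 = 28114944.

28114944


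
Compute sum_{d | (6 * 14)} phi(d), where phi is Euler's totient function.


First, 6 * 14 = 84. One classical identity is sum_{d | n} phi(d) = n (each k in [1, n] has a unique gcd with n, and among the k's with gcd(k, n) = n/d there are phi(d) of them). So the sum equals 84. We also verify directly:
Divisors of 84: 1, 2, 3, 4, 6, 7, 12, 14, 21, 28, 42, 84.
phi values: 1, 1, 2, 2, 2, 6, 4, 6, 12, 12, 12, 24.
Sum = 84.

84


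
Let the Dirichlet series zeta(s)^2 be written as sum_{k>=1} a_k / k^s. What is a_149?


The Dirichlet convolution of the constant function 1 with itself gives (1 * 1)(k) = sum_{d | k} 1 = d(k), the number of positive divisors of k.
Since zeta(s) = sum_{k>=1} 1/k^s, we have zeta(s)^2 = sum_{k>=1} d(k)/k^s, so a_k = d(k).
For k = 149: the divisors are 1, 149.
Count = 2.

2


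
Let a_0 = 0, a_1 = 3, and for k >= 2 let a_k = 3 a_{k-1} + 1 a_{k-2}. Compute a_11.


Iterating the recurrence forward:
a_0 = 0
a_1 = 3
a_2 = 3*3 + 1*0 = 9
a_3 = 3*9 + 1*3 = 30
a_4 = 3*30 + 1*9 = 99
a_5 = 3*99 + 1*30 = 327
a_6 = 3*327 + 1*99 = 1080
a_7 = 3*1080 + 1*327 = 3567
a_8 = 3*3567 + 1*1080 = 11781
a_9 = 3*11781 + 1*3567 = 38910
a_10 = 3*38910 + 1*11781 = 128511
a_11 = 3*128511 + 1*38910 = 424443
So a_11 = 424443.

424443


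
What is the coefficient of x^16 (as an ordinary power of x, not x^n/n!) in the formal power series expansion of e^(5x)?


The exponential series is e^y = sum_{k>=0} y^k / k!. Substituting y = 5x gives
e^(5x) = sum_{k>=0} 5^k x^k / k!.
So the coefficient of x^n is a^n/n! with a = 5, n = 16:
5^16 / 16! = 152587890625/20922789888000 = 1220703125/167382319104

1220703125/167382319104


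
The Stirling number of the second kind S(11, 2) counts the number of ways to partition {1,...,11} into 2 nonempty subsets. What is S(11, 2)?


Using the explicit formula S(n,k) = (1/k!) sum_{j=0}^{k} (-1)^(k-j) C(k,j) j^n:
S(11, 2) = 1023
Equivalently, S(n,k) is n! times the coefficient of x^n in the EGF (e^x - 1)^k / k!.

1023


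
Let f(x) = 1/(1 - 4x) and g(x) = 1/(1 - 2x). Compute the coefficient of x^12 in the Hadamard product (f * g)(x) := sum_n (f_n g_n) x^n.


f has coefficients f_k = 4^k and g has coefficients g_k = 2^k, so the Hadamard product has coefficient (f*g)_k = 4^k * 2^k = 8^k.
For k = 12: 8^12 = 68719476736.

68719476736


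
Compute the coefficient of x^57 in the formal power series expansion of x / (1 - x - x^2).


Let f(x) = sum_{k>=0} a_k x^k. Multiplying f(x) * (1 - x - x^2) = x and matching coefficients gives a_0 = 0, a_1 = 1, and a_k = a_{k-1} + a_{k-2} for k >= 2. These are the Fibonacci numbers F_k.
Iterating from F_0 = 0, F_1 = 1:
F_0=0, F_1=1, F_2=1, F_3=2, F_4=3, F_5=5, F_6=8, F_7=13, F_8=21, F_9=34, ...
F_57 = 365435296162.

365435296162


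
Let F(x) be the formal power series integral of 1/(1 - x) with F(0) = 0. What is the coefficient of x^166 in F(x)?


1/(1 - x) = sum_{k>=0} x^k. Integrating termwise and using F(0) = 0 gives
F(x) = sum_{k>=0} x^(k+1) / (k+1) = sum_{m>=1} x^m / m = -ln(1 - x).
So the coefficient of x^166 is 1/166 = 1/166.

1/166


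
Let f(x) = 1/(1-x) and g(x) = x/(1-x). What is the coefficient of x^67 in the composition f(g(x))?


First simplify the composition: f(g(x)) = 1/(1 - x/(1-x)) = (1-x)/((1-x) - x) = (1-x)/(1-2x).
Now extract the coefficient. Write (1-x)/(1-2x) = 1/(1-2x) - x/(1-2x).
The coefficient of x^n in 1/(1-2x) is 2^n, and in x/(1-2x) is 2^(n-1) (for n >= 1).
So the coefficient of x^67 is 2^67 - 2^66 = 147573952589676412928 - 73786976294838206464 = 73786976294838206464.

73786976294838206464


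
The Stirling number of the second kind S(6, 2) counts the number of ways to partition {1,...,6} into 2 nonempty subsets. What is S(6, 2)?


Using the explicit formula S(n,k) = (1/k!) sum_{j=0}^{k} (-1)^(k-j) C(k,j) j^n:
S(6, 2) = 31
Equivalently, S(n,k) is n! times the coefficient of x^n in the EGF (e^x - 1)^k / k!.

31


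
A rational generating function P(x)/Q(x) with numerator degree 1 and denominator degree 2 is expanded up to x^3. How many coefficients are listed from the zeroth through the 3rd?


Expanding up to x^3 gives the coefficients for x^0, x^1, ..., x^3.
That is 3 + 1 = 4 coefficients in total.

4


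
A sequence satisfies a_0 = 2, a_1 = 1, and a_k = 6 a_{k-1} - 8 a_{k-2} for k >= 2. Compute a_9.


The characteristic equation is t^2 - 6 t + 8 = 0, with roots r_1 = 4 and r_2 = 2 (so c_1 = r_1 + r_2, c_2 = -r_1 r_2 as required).
One can use the closed form a_n = A r_1^n + B r_2^n, but direct iteration is more reliable:
a_0 = 2, a_1 = 1, a_2 = -10, a_3 = -68, a_4 = -328, a_5 = -1424, a_6 = -5920, a_7 = -24128, a_8 = -97408, a_9 = -391424.
So a_9 = -391424.

-391424


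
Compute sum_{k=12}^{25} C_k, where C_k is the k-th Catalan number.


C_12 through C_25: 208012, 742900, 2674440, 9694845, 35357670, 129644790, 477638700, 1767263190, 6564120420, 24466267020, 91482563640, 343059613650, 1289904147324, 4861946401452
Sum = 208012 + 742900 + 2674440 + 9694845 + 35357670 + 129644790 + 477638700 + 1767263190 + 6564120420 + 24466267020 + 91482563640 + 343059613650 + 1289904147324 + 4861946401452
= 6619846338053

6619846338053


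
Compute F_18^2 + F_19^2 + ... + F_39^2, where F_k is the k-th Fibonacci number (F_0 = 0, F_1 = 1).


There is a standard identity sum_{k=0}^{N} F_k^2 = F_N * F_{N+1} (proved inductively from the telescoping relation F_k^2 = F_k F_{k+1} - F_{k-1} F_k). Then
sum_{k=18}^{39} F_k^2 = F_39 F_40 - F_17 F_18.
Computing: F_39 = 63245986, F_40 = 102334155, F_17 = 1597, F_18 = 2584.
Sum = 63245986 * 102334155 - 1597 * 2584 = 6472224530325182.

6472224530325182


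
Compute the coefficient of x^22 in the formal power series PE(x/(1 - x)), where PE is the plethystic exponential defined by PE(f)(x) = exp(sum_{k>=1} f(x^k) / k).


For f(x) = x/(1 - x) we have
sum_{k>=1} f(x^k) / k = sum_{k>=1} (1/k) * x^k / (1 - x^k) = sum_{k, m >= 1} x^(k m) / k,
which after exponentiating simplifies to
PE(x/(1 - x)) = prod_{k>=1} 1 / (1 - x^k).
This is the generating function for the partition function p(n), so the coefficient of x^22 is p(22).
Computing p(22) by dynamic programming over parts 1, 2, ..., 22: p(22) = 1002.

1002


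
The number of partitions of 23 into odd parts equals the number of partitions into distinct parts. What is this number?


Computing partitions of 23 into odd parts (1, 3, 5, ...):
Using the generating function prod_{k>=0} 1/(1-x^(2k+1)),
the count is 104

104


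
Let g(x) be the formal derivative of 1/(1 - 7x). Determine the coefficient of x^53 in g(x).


Differentiate termwise: d/dx sum_{k>=0} 7^k x^k = sum_{k>=1} k 7^k x^(k-1) = sum_{j>=0} (j+1) 7^(j+1) x^j.
Equivalently, d/dx [1/(1 - 7x)] = 7/(1 - 7x)^2.
For j = 53: 54 * 7^54 = 54 * 4318114567396436564035293097707728087552248849 = 233178186639407574457905827276217316727821437846.

233178186639407574457905827276217316727821437846


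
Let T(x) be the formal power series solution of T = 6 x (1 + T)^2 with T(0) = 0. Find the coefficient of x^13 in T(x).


Apply the Lagrange inversion formula: if T = 6 x * phi(T) with phi(t) = (1 + t)^2, then [x^n] T = 6^n * (1/n) [t^(n-1)] phi(t)^n = 6^n * (1/n) [t^(n-1)] (1 + t)^(2n) = 6^n * (1/n) C(2n, n-1).
Using the identity C(2n, n-1) = C(2n, n) * n / (n+1), the unscaled factor equals C(2n, n) / (n+1) = C_n, the n-th Catalan number.
For n = 13: C_13 = C(26, 13) / 14 = 10400600/14 = 742900.
With the 6^13 = 13060694016 factor, the coefficient is 13060694016 * 742900 = 9702789584486400.

9702789584486400


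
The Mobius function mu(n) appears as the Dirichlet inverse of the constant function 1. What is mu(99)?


99 has a squared prime factor, so mu(99) = 0.
Factorization reveals a repeated prime.

0


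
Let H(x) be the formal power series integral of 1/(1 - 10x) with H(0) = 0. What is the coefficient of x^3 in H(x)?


1/(1 - 10x) = sum_{k>=0} 10^k x^k. Integrating termwise with H(0) = 0:
H(x) = sum_{k>=0} 10^k x^(k+1) / (k+1) = sum_{m>=1} 10^(m-1) x^m / m.
For m = 3: 10^2/3 = 100/3 = 100/3.

100/3


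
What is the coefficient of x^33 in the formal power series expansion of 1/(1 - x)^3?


The negative binomial / multiset identity is
1/(1 - x)^r = sum_{k>=0} C(k + r - 1, r - 1) x^k.
Here r = 3 and k = 33, so the coefficient is
C(33 + 2, 2) = C(35, 2)
= 595

595


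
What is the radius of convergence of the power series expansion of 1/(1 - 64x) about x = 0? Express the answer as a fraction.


Expanding 1/(1 - 64x) = sum_{k>=0} 64^k x^k, the series converges when |64x| < 1, i.e., |x| < 1/64.
So the radius of convergence is 1/64 = 1/64.

1/64


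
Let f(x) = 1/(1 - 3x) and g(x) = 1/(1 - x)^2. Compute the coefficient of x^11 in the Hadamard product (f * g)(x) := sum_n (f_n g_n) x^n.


f has coefficients f_k = 3^k. For g = 1/(1 - x)^2 the coefficient is g_k = C(k + 1, 1) = k + 1. The Hadamard coefficient is (f * g)_k = 3^k * (k + 1).
For k = 11: 3^11 * 12 = 177147 * 12 = 2125764.

2125764


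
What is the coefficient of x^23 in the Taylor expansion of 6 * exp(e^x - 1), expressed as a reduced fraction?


exp(e^x - 1) = sum_{k>=0} Bell_k x^k / k!, where Bell_k is the k-th Bell number.
So the coefficient of x^23 is 6 * Bell_23 / 23!.
Computing: Bell_23 = 44152005855084346 and 23! = 25852016738884976640000, giving
6 * 44152005855084346/25852016738884976640000 = 22076002927542173/2154334728240414720000.

22076002927542173/2154334728240414720000


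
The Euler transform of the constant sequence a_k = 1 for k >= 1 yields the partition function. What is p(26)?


The Euler transform converts the sequence a_k = 1 into the number of integer partitions.
Using the recurrence or dynamic programming:
p(26) = 2436

2436


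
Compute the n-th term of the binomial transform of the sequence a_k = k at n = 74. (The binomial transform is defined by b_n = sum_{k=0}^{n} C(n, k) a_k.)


With a_k = k, b_n = sum_{k=0}^{n} C(n, k) k. Using k * C(n, k) = n * C(n-1, k-1) gives b_n = n * sum_{k>=1} C(n-1, k-1) = n * 2^(n-1).
For n = 74: 74 * 2^73 = 74 * 9444732965739290427392 = 698910239464707491627008.

698910239464707491627008


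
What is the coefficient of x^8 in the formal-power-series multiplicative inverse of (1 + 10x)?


The inverse is 1/(1 + 10x). Apply the geometric identity 1/(1 - y) = sum_{k>=0} y^k with y = -10x:
1/(1 + 10x) = sum_{k>=0} (-10)^k x^k.
So the coefficient of x^8 is (-10)^8 = 100000000.

100000000


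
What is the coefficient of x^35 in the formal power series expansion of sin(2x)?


The Maclaurin series is sin(t) = sum_{k>=0} (-1)^k t^(2k+1) / (2k+1)!, so substituting t = 2x, only odd powers of x are nonzero, with coefficient of x^(2k+1) equal to (-1)^k 2^(2k+1) / (2k+1)!.
Write 35 = 2*17 + 1, giving the coefficient (-1)^17 * 2^35 / 35! = -34359738368/10333147966386144929666651337523200000000 = -8/2405873491984360136479756640625.

-8/2405873491984360136479756640625


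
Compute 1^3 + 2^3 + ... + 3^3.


This power sum has a closed form given by Faulhaber's formula
sum_{k=1}^{m} k^p = (1 / (p + 1)) * sum_{j=0}^{p} C(p + 1, j) B_j m^(p + 1 - j),
but for small m direct computation is fastest:
1 + 8 + 27 = 36.

36


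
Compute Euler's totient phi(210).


phi(n) counts integers in [1, n] coprime to n. Using the multiplicative formula phi(n) = n * prod_{p | n} (1 - 1/p):
210 = 2 * 3 * 5 * 7, so
phi(210) = 210 * (1 - 1/2) * (1 - 1/3) * (1 - 1/5) * (1 - 1/7) = 48.

48


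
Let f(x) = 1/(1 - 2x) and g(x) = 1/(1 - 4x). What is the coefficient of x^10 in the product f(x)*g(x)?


The coefficient of x^n in f*g is the Cauchy product: sum_{k=0}^{n} a^k * b^(n-k).
With a=2, b=4, n=10:
sum_{k=0}^{10} 2^k * 4^(10-k)
= 2096128

2096128


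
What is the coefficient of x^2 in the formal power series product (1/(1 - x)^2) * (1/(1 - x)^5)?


Combine the factors: (1/(1 - x)^2) * (1/(1 - x)^5) = 1/(1 - x)^7.
Then use 1/(1 - x)^r = sum_{k>=0} C(k + r - 1, r - 1) x^k with r = 7 and k = 2:
C(8, 6) = 28.

28


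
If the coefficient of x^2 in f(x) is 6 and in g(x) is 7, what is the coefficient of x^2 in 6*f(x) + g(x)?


Scalar multiplication scales coefficients: 6 * 6 = 36.
Then add the g coefficient: 36 + 7
= 43

43


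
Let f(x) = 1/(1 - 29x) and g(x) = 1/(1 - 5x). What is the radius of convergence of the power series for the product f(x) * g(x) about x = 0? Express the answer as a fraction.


The radius of 1/(1 - 29x) is 1/29 (nearest singularity at x = 1/29), and the radius of 1/(1 - 5x) is 1/5.
The product f(x)*g(x) = 1/((1 - 29x)(1 - 5x)) has singularities at both 1/29 and 1/5, so its radius of convergence is the distance to the nearest one:
min(1/29, 1/5) = 1/29.

1/29


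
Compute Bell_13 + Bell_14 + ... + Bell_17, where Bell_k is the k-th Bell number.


Recall Bell_k counts set partitions of a k-set (with Bell_0 = 1 by convention).
Bell_13 through Bell_17: 27644437, 190899322, 1382958545, 10480142147, 82864869804
Sum = 27644437 + 190899322 + 1382958545 + 10480142147 + 82864869804 = 94946514255.

94946514255


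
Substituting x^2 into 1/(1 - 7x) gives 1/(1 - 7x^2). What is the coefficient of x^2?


The coefficient of x^(2m) in 1/(1 - 7x^2) is 7^m.
With n = 2 = 2*1, the coefficient is 7^1 = 7.

7


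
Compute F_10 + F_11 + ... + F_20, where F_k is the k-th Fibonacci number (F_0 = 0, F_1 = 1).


Use the identity sum_{k=0}^{N} F_k = F_{N+2} - 1 (which follows from F_{k+2} - F_{k+1} = F_k). Then
sum_{k=10}^{20} F_k = (F_{22} - 1) - (F_{11} - 1) = F_{22} - F_{11}.
Computing: F_{22} = 17711, F_{11} = 89, so
Sum = 17711 - 89 = 17622.

17622


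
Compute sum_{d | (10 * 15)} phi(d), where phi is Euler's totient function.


First, 10 * 15 = 150. One classical identity is sum_{d | n} phi(d) = n (each k in [1, n] has a unique gcd with n, and among the k's with gcd(k, n) = n/d there are phi(d) of them). So the sum equals 150. We also verify directly:
Divisors of 150: 1, 2, 3, 5, 6, 10, 15, 25, 30, 50, 75, 150.
phi values: 1, 1, 2, 4, 2, 4, 8, 20, 8, 20, 40, 40.
Sum = 150.

150


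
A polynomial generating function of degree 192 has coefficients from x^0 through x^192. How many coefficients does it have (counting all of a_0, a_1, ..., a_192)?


A polynomial of degree 192 takes the form a_0 + a_1 x + ... + a_192 x^192.
The number of coefficients is 192 + 1 = 193.

193


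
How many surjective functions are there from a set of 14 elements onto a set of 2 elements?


By inclusion-exclusion on which target elements are missed, the number of surjections from an n-set onto a k-set is
surj(n, k) = sum_{j=0}^{k} (-1)^j C(k, j) (k - j)^n.
Equivalently surj(n, k) = k! * S(n, k), where S(n, k) is the Stirling number of the second kind.
For n = 14, k = 2:
S(14, 2) = 8191, so
surj = 2! * 8191 = 2 * 8191 = 16382.

16382


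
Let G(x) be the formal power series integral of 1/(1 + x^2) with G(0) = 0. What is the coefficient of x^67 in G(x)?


1/(1 + x^2) = sum_{j>=0} (-1)^j x^(2j). Integrating termwise with G(0) = 0:
G(x) = sum_{j>=0} (-1)^j x^(2j+1) / (2j+1) = arctan(x).
Only odd powers are nonzero. For x^67 write 67 = 2*33 + 1, giving
(-1)^33 / 67 = -1/67 = -1/67.

-1/67


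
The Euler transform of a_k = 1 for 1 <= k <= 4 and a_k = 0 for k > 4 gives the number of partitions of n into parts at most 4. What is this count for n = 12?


Partitions of 12 into parts at most 4:
Using generating function (1-x)^(-1)(1-x^2)^(-1)...(1-x^4)^(-1),
the coefficient of x^12 = 34

34


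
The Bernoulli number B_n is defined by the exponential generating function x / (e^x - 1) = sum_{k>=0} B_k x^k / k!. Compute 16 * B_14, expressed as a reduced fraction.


Bernoulli numbers can also be computed recursively via B_0 = 1 and sum_{j=0}^{m} C(m+1, j) B_j = 0 for m >= 1. Odd-index Bernoulli numbers vanish for k >= 3.
Computing B_14 = 7/6, so 16 * B_14 = 16 * 7/6 = 56/3.

56/3


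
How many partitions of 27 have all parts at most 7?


Using the generating function (1-x)^(-1)(1-x^2)^(-1)...(1-x^7)^(-1),
the coefficient of x^27 counts these restricted partitions.
Result = 1175

1175


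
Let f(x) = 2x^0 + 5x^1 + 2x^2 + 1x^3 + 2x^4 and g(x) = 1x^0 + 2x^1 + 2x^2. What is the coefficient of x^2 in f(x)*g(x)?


Cauchy product at x^2:
2*2 + 5*2 + 2*1
= 16

16


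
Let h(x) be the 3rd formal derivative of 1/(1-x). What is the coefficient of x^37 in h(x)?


Differentiating 3 times: d^3/dx^3 [1/(1-x)] = 3!/(1-x)^4.
The expansion 1/(1-x)^4 = sum_{k>=0} C(k+3, 3) x^k, so the coefficient of x^n in 3!/(1-x)^4 is 3! * C(n+3, 3).
For n = 37: 6 * C(40, 3) = 6 * 9880 = 59280

59280


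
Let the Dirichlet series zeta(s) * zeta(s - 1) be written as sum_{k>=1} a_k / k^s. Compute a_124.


Convolution gives a_k = sum_{d | k} d * 1 = sum_{d | k} d = sigma(k), the sum of positive divisors of k.
For k = 124, the divisors are 1, 2, 4, 31, 62, 124, so
sigma(124) = 1 + 2 + 4 + 31 + 62 + 124 = 224.

224


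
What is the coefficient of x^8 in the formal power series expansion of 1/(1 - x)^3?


The expansion 1/(1 - x)^r = sum_{k>=0} C(k + r - 1, r - 1) x^k follows from the multiset / negative-binomial theorem (or from repeated differentiation of the geometric series).
For r = 3 and k = 8:
C(10, 2) = 3628800 / (2 * 40320) = 45.

45


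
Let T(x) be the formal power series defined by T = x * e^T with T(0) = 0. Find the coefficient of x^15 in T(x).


Apply the Lagrange inversion formula: if T = x * phi(T) with phi(t) = e^t, then
[x^n] T = (1/n) [t^(n-1)] phi(t)^n = (1/n) [t^(n-1)] e^(n t) = (1/n) * n^(n-1) / (n-1)! = n^(n-1) / n!.
When c = 1 this is the Cayley count of rooted labeled trees on n vertices, divided by n!.
For n = 15: 15^14 / 15! = 29192926025390625/1307674368000 = 320361328125/14350336.

320361328125/14350336


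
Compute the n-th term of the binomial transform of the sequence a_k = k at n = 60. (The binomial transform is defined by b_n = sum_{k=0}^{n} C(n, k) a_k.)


With a_k = k, b_n = sum_{k=0}^{n} C(n, k) k. Using k * C(n, k) = n * C(n-1, k-1) gives b_n = n * sum_{k>=1} C(n-1, k-1) = n * 2^(n-1).
For n = 60: 60 * 2^59 = 60 * 576460752303423488 = 34587645138205409280.

34587645138205409280


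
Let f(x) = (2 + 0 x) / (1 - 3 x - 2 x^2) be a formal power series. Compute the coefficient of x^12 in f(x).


Write f(x) = sum_{k>=0} a_k x^k. Multiplying both sides by 1 - 3 x - 2 x^2 gives
(1 - 3 x - 2 x^2) sum_{k>=0} a_k x^k = 2 + 0 x.
Matching coefficients:
 x^0: a_0 = 2
 x^1: a_1 - 3 a_0 = 0  =>  a_1 = 3*2 + 0 = 6
 x^k (k >= 2): a_k = 3 a_{k-1} + 2 a_{k-2}.
Iterating: a_2 = 22, a_3 = 78, a_4 = 278, a_5 = 990, a_6 = 3526, a_7 = 12558, a_8 = 44726, a_9 = 159294, a_10 = 567334, a_11 = 2020590, a_12 = 7196438.
So the coefficient of x^12 is 7196438.

7196438


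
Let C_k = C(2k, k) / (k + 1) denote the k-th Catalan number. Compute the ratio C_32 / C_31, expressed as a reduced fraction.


Using C_k = (2k)! / (k! (k+1)!), the ratio C_{k+1}/C_k simplifies to
C_{k+1}/C_k = [(2k+2)! / ((k+1)! (k+2)!)] * [k! (k+1)! / (2k)!]
 = (2k+2)(2k+1) / ((k+1)(k+2)) = 2(2k+1) / (k+2).
For k = 31: 2(2*31 + 1) / (31 + 2) = 126/33 = 42/11.

42/11


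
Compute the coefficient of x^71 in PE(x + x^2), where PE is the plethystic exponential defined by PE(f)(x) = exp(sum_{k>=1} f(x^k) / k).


With f(x) = x + x^2, the exponent is sum_{k>=1} (x^k + x^(2k)) / k = -ln(1 - x) - ln(1 - x^2). Exponentiating:
PE(x + x^2) = 1 / ((1 - x)(1 - x^2)).
This is the generating function for partitions of n into parts of size 1 or 2. The number of 2's can be any j in 0..35, and the rest are 1's, so
[x^71] = floor(71/2) + 1 = 36.

36


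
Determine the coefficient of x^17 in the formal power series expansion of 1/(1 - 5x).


The geometric series identity gives 1/(1 - c x) = sum_{k>=0} c^k x^k, so the coefficient of x^k is c^k.
Here c = 5 and k = 17.
Computing: 5^17 = 762939453125

762939453125


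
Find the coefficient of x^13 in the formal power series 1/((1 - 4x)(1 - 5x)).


By partial fractions or Cauchy convolution:
The coefficient equals sum_{k=0}^{13} 4^k * 5^(13-k).
= 5835080169

5835080169


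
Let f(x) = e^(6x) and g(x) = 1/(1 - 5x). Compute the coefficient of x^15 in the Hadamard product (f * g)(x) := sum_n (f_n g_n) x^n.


Expanding: f_k = 6^k/k! (from e^(6x)) and g_k = 5^k (from 1/(1 - 5x)). So the Hadamard coefficient (f * g)_k = 6^k 5^k / k! = (30)^k / k!.
For k = 15: 30^15/15! = 14348907000000000000000/1307674368000 = 76886718750000/7007.

76886718750000/7007


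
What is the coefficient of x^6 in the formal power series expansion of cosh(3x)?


The Maclaurin series is cosh(t) = sum_{m>=0} t^(2m) / (2m)!, so substituting t = 3x, only even powers of x are nonzero, with coefficient of x^(2m) equal to 3^(2m) / (2m)!.
For x^6 the coefficient is 3^6/6! = 729/720 = 81/80.

81/80


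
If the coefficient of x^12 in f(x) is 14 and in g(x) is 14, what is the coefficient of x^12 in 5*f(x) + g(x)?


Scalar multiplication scales coefficients: 5 * 14 = 70.
Then add the g coefficient: 70 + 14
= 84

84


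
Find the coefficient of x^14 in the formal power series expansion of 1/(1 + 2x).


Write 1/(1 + c x) = 1/(1 - (-c) x) and apply the geometric-series identity
1/(1 - y) = sum_{k>=0} y^k to get 1/(1 + c x) = sum_{k>=0} (-c)^k x^k.
So the coefficient of x^k is (-c)^k = (-1)^k * c^k.
Here c = 2 and k = 14:
(-2)^14 = 1 * 16384 = 16384

16384


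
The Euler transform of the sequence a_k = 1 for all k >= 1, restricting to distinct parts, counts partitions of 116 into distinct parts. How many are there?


Partitions of 116 into distinct parts can be computed via generating function.
Product (1+x)(1+x^2)(1+x^3)...
The coefficient of x^116 = 1611388

1611388


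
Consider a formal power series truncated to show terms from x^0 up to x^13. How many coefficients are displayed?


From x^0 to x^13 inclusive, the count is 13 - 0 + 1 = 14.

14


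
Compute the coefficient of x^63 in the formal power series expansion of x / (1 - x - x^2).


Let f(x) = sum_{k>=0} a_k x^k. Multiplying f(x) * (1 - x - x^2) = x and matching coefficients gives a_0 = 0, a_1 = 1, and a_k = a_{k-1} + a_{k-2} for k >= 2. These are the Fibonacci numbers F_k.
Iterating from F_0 = 0, F_1 = 1:
F_0=0, F_1=1, F_2=1, F_3=2, F_4=3, F_5=5, F_6=8, F_7=13, F_8=21, F_9=34, ...
F_63 = 6557470319842.

6557470319842


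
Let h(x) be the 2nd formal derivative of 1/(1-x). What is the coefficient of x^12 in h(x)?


Differentiating 2 times: d^2/dx^2 [1/(1-x)] = 2!/(1-x)^3.
The expansion 1/(1-x)^3 = sum_{k>=0} C(k+2, 2) x^k, so the coefficient of x^n in 2!/(1-x)^3 is 2! * C(n+2, 2).
For n = 12: 2 * C(14, 2) = 2 * 91 = 182

182


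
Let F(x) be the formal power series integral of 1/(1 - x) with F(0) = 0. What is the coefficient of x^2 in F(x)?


1/(1 - x) = sum_{k>=0} x^k. Integrating termwise and using F(0) = 0 gives
F(x) = sum_{k>=0} x^(k+1) / (k+1) = sum_{m>=1} x^m / m = -ln(1 - x).
So the coefficient of x^2 is 1/2 = 1/2.

1/2


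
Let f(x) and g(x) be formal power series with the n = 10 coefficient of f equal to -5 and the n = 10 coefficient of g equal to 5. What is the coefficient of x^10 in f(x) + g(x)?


Addition of formal power series is termwise.
The coefficient of x^10 in f + g = -5 + 5
= 0

0


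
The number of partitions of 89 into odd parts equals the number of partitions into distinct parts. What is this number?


Computing partitions of 89 into odd parts (1, 3, 5, ...):
Using the generating function prod_{k>=0} 1/(1-x^(2k+1)),
the count is 173682

173682


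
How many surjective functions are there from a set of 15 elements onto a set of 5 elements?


By inclusion-exclusion on which target elements are missed, the number of surjections from an n-set onto a k-set is
surj(n, k) = sum_{j=0}^{k} (-1)^j C(k, j) (k - j)^n.
Equivalently surj(n, k) = k! * S(n, k), where S(n, k) is the Stirling number of the second kind.
For n = 15, k = 5:
S(15, 5) = 210766920, so
surj = 5! * 210766920 = 120 * 210766920 = 25292030400.

25292030400
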